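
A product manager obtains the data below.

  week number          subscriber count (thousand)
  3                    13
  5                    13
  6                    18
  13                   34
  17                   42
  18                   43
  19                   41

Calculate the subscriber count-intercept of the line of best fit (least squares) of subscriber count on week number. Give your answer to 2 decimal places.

5.62

n = 7, Σx = 81, Σy = 204, Σxy = 2921, Σx² = 1213
Sxx = Σx² − (Σx)²/n = 1213 − 937.285714 = 275.714286
Sxy = Σxy − (Σx)(Σy)/n = 2921 − 2360.571429 = 560.428571
b = Sxy/Sxx = 560.428571/275.714286 = 2.032642
a = ȳ − b·x̄ = 29.142857 − 2.032642·11.571429 = 5.622280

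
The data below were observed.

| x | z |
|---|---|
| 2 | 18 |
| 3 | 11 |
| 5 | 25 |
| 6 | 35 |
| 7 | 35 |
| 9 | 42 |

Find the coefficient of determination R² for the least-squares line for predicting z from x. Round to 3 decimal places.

n = 6, Σx = 32, Σy = 166, Σxy = 1027, Σx² = 204, Σy² = 5284
Sxx = Σx² − (Σx)²/n = 204 − 170.666667 = 33.333333
Sxy = Σxy − (Σx)(Σy)/n = 1027 − 885.333333 = 141.666667
Syy = Σy² − (Σy)²/n = 5284 − 4592.666667 = 691.333333
R² = Sxy²/(Sxx·Syy) = (141.666667)²/(33.333333·691.333333) = 0.870902

0.871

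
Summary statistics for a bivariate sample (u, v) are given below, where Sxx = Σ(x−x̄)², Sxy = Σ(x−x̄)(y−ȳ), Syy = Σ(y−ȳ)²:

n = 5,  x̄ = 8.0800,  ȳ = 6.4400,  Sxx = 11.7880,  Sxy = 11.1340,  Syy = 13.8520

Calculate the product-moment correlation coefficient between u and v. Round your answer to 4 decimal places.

0.8713

r = Sxy/√(Sxx·Syy) = 11.134/√(163.287376) = 11.134/12.778395 = 0.871314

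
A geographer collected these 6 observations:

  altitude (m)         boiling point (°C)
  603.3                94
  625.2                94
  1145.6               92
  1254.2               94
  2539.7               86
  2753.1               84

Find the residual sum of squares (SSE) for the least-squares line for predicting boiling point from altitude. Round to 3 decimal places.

6.845

n = 6, Σx = 8921.1, Σy = 544, Σxy = 788443.6, Σx² = 17669898.63, Σy² = 49424
Sxx = Σx² − (Σx)²/n = 17669898.63 − 13264337.535 = 4405561.095
Sxy = Σxy − (Σx)(Σy)/n = 788443.6 − 808846.4 = -20402.8
Syy = Σy² − (Σy)²/n = 49424 − 49322.666667 = 101.333333
b = Sxy/Sxx = -20402.8/4405561.095 = -0.004631
SSE = Syy − b·Sxy = 101.333333 − (-0.004631)·(-20402.8) = 6.844972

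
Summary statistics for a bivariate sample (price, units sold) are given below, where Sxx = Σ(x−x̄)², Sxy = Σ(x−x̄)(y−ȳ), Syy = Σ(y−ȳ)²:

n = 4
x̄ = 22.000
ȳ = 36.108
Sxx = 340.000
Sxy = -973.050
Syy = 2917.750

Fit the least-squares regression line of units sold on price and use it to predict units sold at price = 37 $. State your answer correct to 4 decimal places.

-6.8207

b = Sxy/Sxx = -973.05/340 = -2.861912
a = ȳ − b·x̄ = 36.108 − (-2.861912)·22 = 99.070059
ŷ(37) = a + b·37 = 99.070059 + (-2.861912)·37 = -6.820676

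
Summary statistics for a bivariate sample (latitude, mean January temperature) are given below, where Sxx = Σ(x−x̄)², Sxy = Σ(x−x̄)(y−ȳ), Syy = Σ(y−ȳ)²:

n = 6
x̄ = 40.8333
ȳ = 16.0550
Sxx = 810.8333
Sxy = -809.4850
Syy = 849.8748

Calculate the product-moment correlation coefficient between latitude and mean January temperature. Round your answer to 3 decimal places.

r = Sxy/√(Sxx·Syy) = -809.485/√(689106.788671) = -809.485/830.124562 = -0.975137

-0.975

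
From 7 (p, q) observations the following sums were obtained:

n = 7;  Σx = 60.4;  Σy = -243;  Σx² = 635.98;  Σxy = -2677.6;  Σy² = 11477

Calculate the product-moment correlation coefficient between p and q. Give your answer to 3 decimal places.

Sxx = Σx² − (Σx)²/n = 635.98 − 521.165714 = 114.814286
Sxy = Σxy − (Σx)(Σy)/n = -2677.6 − (-2096.742857) = -580.857143
Syy = Σy² − (Σy)²/n = 11477 − 8435.571429 = 3041.428571
r = Sxy/√(Sxx·Syy) = -580.857143/√(349199.448980) = -580.857143/590.931002 = -0.982953

-0.983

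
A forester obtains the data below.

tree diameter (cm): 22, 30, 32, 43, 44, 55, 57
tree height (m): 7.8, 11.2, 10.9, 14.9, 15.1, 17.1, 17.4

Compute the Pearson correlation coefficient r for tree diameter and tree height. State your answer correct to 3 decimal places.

n = 7, Σx = 283, Σy = 94.4, Σxy = 4093.8, Σx² = 12467, Σy² = 1350.28
Sxx = Σx² − (Σx)²/n = 12467 − 11441.285714 = 1025.714286
Sxy = Σxy − (Σx)(Σy)/n = 4093.8 − 3816.457143 = 277.342857
Syy = Σy² − (Σy)²/n = 1350.28 − 1273.051429 = 77.228571
r = Sxy/√(Sxx·Syy) = 277.342857/√(79214.448980) = 277.342857/281.450616 = 0.985405

0.985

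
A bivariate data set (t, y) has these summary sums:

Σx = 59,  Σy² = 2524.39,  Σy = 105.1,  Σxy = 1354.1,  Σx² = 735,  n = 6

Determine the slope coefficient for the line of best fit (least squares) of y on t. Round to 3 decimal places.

Sxx = Σx² − (Σx)²/n = 735 − 580.166667 = 154.833333
Sxy = Σxy − (Σx)(Σy)/n = 1354.1 − 1033.483333 = 320.616667
b = Sxy/Sxx = 320.616667/154.833333 = 2.070721

2.071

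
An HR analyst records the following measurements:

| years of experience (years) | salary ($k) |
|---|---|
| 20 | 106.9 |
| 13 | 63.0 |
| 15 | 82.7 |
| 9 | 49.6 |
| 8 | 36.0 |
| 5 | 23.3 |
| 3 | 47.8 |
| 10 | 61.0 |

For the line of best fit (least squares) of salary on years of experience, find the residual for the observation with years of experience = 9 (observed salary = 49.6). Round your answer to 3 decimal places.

-3.201

n = 8, Σx = 83, Σy = 470.3, Σxy = 5801.8, Σx² = 1073
Sxx = Σx² − (Σx)²/n = 1073 − 861.125 = 211.875
Sxy = Σxy − (Σx)(Σy)/n = 5801.8 − 4879.3625 = 922.4375
b = Sxy/Sxx = 922.4375/211.875 = 4.353687
a = ȳ − b·x̄ = 58.7875 − 4.353687·10.375 = 13.617994
ŷ(9) = 13.617994 + 4.353687·9 = 52.801180
residual = y − ŷ = 49.6 − 52.801180 = -3.201180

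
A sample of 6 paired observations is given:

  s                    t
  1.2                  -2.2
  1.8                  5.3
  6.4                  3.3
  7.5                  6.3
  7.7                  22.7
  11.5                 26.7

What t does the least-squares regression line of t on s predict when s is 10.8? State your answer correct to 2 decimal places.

21.86

n = 6, Σx = 36.1, Σy = 62.1, Σxy = 557.11, Σx² = 293.43
Sxx = Σx² − (Σx)²/n = 293.43 − 217.201667 = 76.228333
Sxy = Σxy − (Σx)(Σy)/n = 557.11 − 373.635 = 183.475
b = Sxy/Sxx = 183.475/76.228333 = 2.406913
a = ȳ − b·x̄ = 10.35 − 2.406913·6.016667 = -4.131596
ŷ(10.8) = a + b·10.8 = -4.131596 + 2.406913·10.8 = 21.863069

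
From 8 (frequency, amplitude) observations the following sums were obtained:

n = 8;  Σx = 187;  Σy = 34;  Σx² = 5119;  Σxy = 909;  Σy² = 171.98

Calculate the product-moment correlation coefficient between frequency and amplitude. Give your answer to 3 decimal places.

0.797

Sxx = Σx² − (Σx)²/n = 5119 − 4371.125 = 747.875
Sxy = Σxy − (Σx)(Σy)/n = 909 − 794.75 = 114.25
Syy = Σy² − (Σy)²/n = 171.98 − 144.5 = 27.48
r = Sxy/√(Sxx·Syy) = 114.25/√(20551.605) = 114.25/143.358310 = 0.796954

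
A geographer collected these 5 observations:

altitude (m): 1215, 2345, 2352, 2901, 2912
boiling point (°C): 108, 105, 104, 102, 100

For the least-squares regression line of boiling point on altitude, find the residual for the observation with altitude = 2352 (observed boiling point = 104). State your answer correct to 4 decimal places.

0.2290

n = 5, Σx = 11725, Σy = 519, Σxy = 1209155, Σx² = 29402699
Sxx = Σx² − (Σx)²/n = 29402699 − 27495125 = 1907574
Sxy = Σxy − (Σx)(Σy)/n = 1209155 − 1217055 = -7900
b = Sxy/Sxx = -7900/1907574 = -0.004141
a = ȳ − b·x̄ = 103.8 − (-0.004141)·2345 = 113.511550
ŷ(2352) = 113.511550 + (-0.004141)·2352 = 103.771010
residual = y − ŷ = 104 − 103.771010 = 0.228990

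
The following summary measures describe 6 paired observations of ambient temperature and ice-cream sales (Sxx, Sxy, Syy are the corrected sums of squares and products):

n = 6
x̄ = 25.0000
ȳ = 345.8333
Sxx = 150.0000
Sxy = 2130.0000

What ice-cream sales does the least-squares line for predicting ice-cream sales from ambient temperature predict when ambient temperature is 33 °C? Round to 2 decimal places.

b = Sxy/Sxx = 2130/150 = 14.2
a = ȳ − b·x̄ = 345.8333 − 14.2·25 = -9.1667
ŷ(33) = a + b·33 = -9.1667 + 14.2·33 = 459.4333

459.43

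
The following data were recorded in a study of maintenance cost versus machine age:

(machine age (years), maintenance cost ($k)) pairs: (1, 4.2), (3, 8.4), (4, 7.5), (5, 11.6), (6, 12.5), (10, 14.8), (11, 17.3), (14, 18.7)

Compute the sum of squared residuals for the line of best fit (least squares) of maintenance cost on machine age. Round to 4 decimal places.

n = 8, Σx = 54, Σy = 95, Σxy = 792.5, Σx² = 504, Σy² = 1303.28
Sxx = Σx² − (Σx)²/n = 504 − 364.5 = 139.5
Sxy = Σxy − (Σx)(Σy)/n = 792.5 − 641.25 = 151.25
Syy = Σy² − (Σy)²/n = 1303.28 − 1128.125 = 175.155
b = Sxy/Sxx = 151.25/139.5 = 1.084229
SSE = Syy − b·Sxy = 175.155 − 1.084229·151.25 = 11.165305

11.1653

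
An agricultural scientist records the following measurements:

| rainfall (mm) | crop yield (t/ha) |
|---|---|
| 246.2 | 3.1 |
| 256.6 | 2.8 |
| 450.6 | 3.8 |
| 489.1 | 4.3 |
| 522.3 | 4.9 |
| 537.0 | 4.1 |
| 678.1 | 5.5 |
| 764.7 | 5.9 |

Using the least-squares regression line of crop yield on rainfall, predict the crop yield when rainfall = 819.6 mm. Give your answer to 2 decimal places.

n = 8, Σx = 3944.6, Σy = 34.4, Σxy = 18299.36, Σx² = 2174469.16
Sxx = Σx² − (Σx)²/n = 2174469.16 − 1944983.645 = 229485.515
Sxy = Σxy − (Σx)(Σy)/n = 18299.36 − 16961.78 = 1337.58
b = Sxy/Sxx = 1337.58/229485.515 = 0.005829
a = ȳ − b·x̄ = 4.3 − 0.005829·493.075 = 1.426061
ŷ(819.6) = a + b·819.6 = 1.426061 + 0.005829·819.6 = 6.203185

6.20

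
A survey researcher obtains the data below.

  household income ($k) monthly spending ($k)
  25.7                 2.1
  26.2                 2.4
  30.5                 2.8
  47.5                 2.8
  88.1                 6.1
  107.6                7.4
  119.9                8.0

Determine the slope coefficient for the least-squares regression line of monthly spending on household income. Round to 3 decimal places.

0.062

n = 7, Σx = 445.5, Σy = 31.6, Σxy = 2628.1, Σx² = 38248.81
Sxx = Σx² − (Σx)²/n = 38248.81 − 28352.892857 = 9895.917143
Sxy = Σxy − (Σx)(Σy)/n = 2628.1 − 2011.114286 = 616.985714
b = Sxy/Sxx = 616.985714/9895.917143 = 0.062348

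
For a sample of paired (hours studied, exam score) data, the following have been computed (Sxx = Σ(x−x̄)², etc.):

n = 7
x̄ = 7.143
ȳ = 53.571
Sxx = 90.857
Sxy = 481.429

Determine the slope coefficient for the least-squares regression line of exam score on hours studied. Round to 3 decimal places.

b = Sxy/Sxx = 481.429/90.857 = 5.298755

5.299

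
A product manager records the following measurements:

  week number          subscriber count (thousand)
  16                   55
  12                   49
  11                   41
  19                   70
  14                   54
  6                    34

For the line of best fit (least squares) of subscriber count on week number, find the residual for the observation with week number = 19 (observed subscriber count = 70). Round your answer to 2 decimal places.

3.30

n = 6, Σx = 78, Σy = 303, Σxy = 4209, Σx² = 1114
Sxx = Σx² − (Σx)²/n = 1114 − 1014 = 100
Sxy = Σxy − (Σx)(Σy)/n = 4209 − 3939 = 270
b = Sxy/Sxx = 270/100 = 2.7
a = ȳ − b·x̄ = 50.5 − 2.7·13 = 15.4
ŷ(19) = 15.4 + 2.7·19 = 66.7
residual = y − ŷ = 70 − 66.7 = 3.3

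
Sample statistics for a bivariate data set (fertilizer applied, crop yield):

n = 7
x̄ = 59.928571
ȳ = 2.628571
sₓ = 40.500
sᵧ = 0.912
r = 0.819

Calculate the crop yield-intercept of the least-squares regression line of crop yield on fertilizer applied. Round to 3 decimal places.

b = r · sᵧ/sₓ = 0.819 · 0.912/40.5 = 0.018443
a = ȳ − b·x̄ = 2.628571 − 0.018443·59.928571 = 1.523328

1.523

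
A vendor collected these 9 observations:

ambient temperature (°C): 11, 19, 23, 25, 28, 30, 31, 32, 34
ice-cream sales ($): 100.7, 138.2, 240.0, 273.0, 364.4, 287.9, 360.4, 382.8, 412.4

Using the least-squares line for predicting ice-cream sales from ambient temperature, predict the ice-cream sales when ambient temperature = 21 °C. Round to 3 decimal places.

n = 9, Σx = 233, Σy = 2559.8, Σxy = 72362.3, Σx² = 6461
Sxx = Σx² − (Σx)²/n = 6461 − 6032.111111 = 428.888889
Sxy = Σxy − (Σx)(Σy)/n = 72362.3 − 66270.377778 = 6091.922222
b = Sxy/Sxx = 6091.922222/428.888889 = 14.203964
a = ȳ − b·x̄ = 284.422222 − 14.203964·25.888889 = -83.302617
ŷ(21) = a + b·21 = -83.302617 + 14.203964·21 = 214.980622

214.981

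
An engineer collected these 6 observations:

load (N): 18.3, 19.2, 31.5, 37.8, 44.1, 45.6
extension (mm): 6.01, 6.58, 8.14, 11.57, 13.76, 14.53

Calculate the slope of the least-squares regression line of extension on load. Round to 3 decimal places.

n = 6, Σx = 196.5, Σy = 60.59, Σxy = 2199.459, Σx² = 7148.79
Sxx = Σx² − (Σx)²/n = 7148.79 − 6435.375 = 713.415
Sxy = Σxy − (Σx)(Σy)/n = 2199.459 − 1984.3225 = 215.1365
b = Sxy/Sxx = 215.1365/713.415 = 0.301559

0.302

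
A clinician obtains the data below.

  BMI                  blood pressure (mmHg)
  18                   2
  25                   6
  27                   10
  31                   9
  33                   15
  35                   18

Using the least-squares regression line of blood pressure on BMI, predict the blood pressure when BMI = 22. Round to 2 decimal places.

4.56

n = 6, Σx = 169, Σy = 60, Σxy = 1860, Σx² = 4953
Sxx = Σx² − (Σx)²/n = 4953 − 4760.166667 = 192.833333
Sxy = Σxy − (Σx)(Σy)/n = 1860 − 1690 = 170
b = Sxy/Sxx = 170/192.833333 = 0.881590
a = ȳ − b·x̄ = 10 − 0.881590·28.166667 = -14.831461
ŷ(22) = a + b·22 = -14.831461 + 0.881590·22 = 4.563526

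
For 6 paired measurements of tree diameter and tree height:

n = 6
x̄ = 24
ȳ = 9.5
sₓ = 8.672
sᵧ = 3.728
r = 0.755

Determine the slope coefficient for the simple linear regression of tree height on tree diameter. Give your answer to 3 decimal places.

b = r · sᵧ/sₓ = 0.755 · 3.728/8.672 = 0.324566

0.325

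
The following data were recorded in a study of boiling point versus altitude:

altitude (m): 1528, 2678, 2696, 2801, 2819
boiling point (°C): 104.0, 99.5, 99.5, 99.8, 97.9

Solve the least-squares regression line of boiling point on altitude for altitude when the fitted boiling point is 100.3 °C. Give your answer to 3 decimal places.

2464.230

n = 5, Σx = 12522, Σy = 500.7, Σxy = 1249144.9, Σx² = 32567246
Sxx = Σx² − (Σx)²/n = 32567246 − 31360096.8 = 1207149.2
Sxy = Σxy − (Σx)(Σy)/n = 1249144.9 − 1253953.08 = -4808.18
b = Sxy/Sxx = -4808.18/1207149.2 = -0.003983
a = ȳ − b·x̄ = 100.14 − (-0.003983)·2504.4 = 110.115242
Set a + b·x = 100.3: x = (100.3 − 110.115242) / (-0.003983) = 2464.230149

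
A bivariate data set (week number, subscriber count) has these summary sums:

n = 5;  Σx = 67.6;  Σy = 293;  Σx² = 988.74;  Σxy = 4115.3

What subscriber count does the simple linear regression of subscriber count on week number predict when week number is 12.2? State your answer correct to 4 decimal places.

Sxx = Σx² − (Σx)²/n = 988.74 − 913.952 = 74.788
Sxy = Σxy − (Σx)(Σy)/n = 4115.3 − 3961.36 = 153.94
b = Sxy/Sxx = 153.94/74.788 = 2.058352
a = ȳ − b·x̄ = 58.6 − 2.058352·13.52 = 30.771086
ŷ(12.2) = a + b·12.2 = 30.771086 + 2.058352·12.2 = 55.882976

55.8830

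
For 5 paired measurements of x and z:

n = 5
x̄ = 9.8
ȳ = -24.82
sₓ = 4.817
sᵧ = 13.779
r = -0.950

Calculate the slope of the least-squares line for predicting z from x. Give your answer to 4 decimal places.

b = r · sᵧ/sₓ = -0.95 · 13.779/4.817 = -2.717469

-2.7175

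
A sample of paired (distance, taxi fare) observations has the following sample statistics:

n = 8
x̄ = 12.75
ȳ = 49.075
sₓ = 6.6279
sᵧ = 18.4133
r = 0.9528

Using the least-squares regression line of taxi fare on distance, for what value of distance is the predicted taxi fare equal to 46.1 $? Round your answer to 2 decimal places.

b = r · sᵧ/sₓ = 0.9528 · 18.4133/6.6279 = 2.647021
a = ȳ − b·x̄ = 49.075 − 2.647021·12.75 = 15.325479
Set a + b·x = 46.1: x = (46.1 − 15.325479) / 2.647021 = 11.626095

11.63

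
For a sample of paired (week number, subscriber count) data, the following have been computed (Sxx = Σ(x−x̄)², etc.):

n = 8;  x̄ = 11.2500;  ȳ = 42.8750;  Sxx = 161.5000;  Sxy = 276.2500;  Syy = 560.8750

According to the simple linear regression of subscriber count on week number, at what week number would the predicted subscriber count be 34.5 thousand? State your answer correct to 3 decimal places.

6.354

b = Sxy/Sxx = 276.25/161.5 = 1.710526
a = ȳ − b·x̄ = 42.875 − 1.710526·11.25 = 23.631579
Set a + b·x = 34.5: x = (34.5 − 23.631579) / 1.710526 = 6.353846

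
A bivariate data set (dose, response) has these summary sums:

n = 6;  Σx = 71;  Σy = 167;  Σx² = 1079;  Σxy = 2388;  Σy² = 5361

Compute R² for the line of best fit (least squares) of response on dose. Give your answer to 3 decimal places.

0.996

Sxx = Σx² − (Σx)²/n = 1079 − 840.166667 = 238.833333
Sxy = Σxy − (Σx)(Σy)/n = 2388 − 1976.166667 = 411.833333
Syy = Σy² − (Σy)²/n = 5361 − 4648.166667 = 712.833333
R² = Sxy²/(Sxx·Syy) = (411.833333)²/(238.833333·712.833333) = 0.996231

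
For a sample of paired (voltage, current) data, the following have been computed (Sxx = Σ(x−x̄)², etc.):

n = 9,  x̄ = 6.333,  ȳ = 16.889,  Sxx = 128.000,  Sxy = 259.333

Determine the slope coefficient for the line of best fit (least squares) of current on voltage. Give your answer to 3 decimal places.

b = Sxy/Sxx = 259.333/128 = 2.026039

2.026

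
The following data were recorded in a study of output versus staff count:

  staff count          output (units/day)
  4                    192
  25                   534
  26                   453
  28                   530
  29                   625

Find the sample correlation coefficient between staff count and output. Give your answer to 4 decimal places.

n = 5, Σx = 112, Σy = 2334, Σxy = 58861, Σx² = 2942, Σy² = 1198754
Sxx = Σx² − (Σx)²/n = 2942 − 2508.8 = 433.2
Sxy = Σxy − (Σx)(Σy)/n = 58861 − 52281.6 = 6579.4
Syy = Σy² − (Σy)²/n = 1198754 − 1089511.2 = 109242.8
r = Sxy/√(Sxx·Syy) = 6579.4/√(47323980.96) = 6579.4/6879.242761 = 0.956413

0.9564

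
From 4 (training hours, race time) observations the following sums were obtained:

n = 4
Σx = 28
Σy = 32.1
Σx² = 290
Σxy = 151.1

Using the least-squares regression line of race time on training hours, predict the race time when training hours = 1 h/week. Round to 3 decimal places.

12.723

Sxx = Σx² − (Σx)²/n = 290 − 196 = 94
Sxy = Σxy − (Σx)(Σy)/n = 151.1 − 224.7 = -73.6
b = Sxy/Sxx = -73.6/94 = -0.782979
a = ȳ − b·x̄ = 8.025 − (-0.782979)·7 = 13.505851
ŷ(1) = a + b·1 = 13.505851 + (-0.782979)·1 = 12.722872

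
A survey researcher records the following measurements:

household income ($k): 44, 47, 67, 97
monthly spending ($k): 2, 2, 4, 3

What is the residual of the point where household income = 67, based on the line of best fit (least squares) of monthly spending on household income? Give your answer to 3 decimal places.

1.178

n = 4, Σx = 255, Σy = 11, Σxy = 741, Σx² = 18043
Sxx = Σx² − (Σx)²/n = 18043 − 16256.25 = 1786.75
Sxy = Σxy − (Σx)(Σy)/n = 741 − 701.25 = 39.75
b = Sxy/Sxx = 39.75/1786.75 = 0.022247
a = ȳ − b·x̄ = 2.75 − 0.022247·63.75 = 1.331748
ŷ(67) = 1.331748 + 0.022247·67 = 2.822303
residual = y − ŷ = 4 − 2.822303 = 1.177697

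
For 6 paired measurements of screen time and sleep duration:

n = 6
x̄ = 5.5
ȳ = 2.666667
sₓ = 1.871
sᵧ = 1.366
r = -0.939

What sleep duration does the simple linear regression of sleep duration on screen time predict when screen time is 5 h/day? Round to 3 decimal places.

3.009

b = r · sᵧ/sₓ = -0.939 · 1.366/1.871 = -0.685555
a = ȳ − b·x̄ = 2.666667 − (-0.685555)·5.5 = 6.437221
ŷ(5) = a + b·5 = 6.437221 + (-0.685555)·5 = 3.009445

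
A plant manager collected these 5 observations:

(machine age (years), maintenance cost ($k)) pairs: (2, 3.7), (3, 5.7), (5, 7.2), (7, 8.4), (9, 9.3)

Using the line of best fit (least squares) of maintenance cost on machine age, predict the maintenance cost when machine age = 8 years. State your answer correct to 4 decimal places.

8.9634

n = 5, Σx = 26, Σy = 34.3, Σxy = 203, Σx² = 168
Sxx = Σx² − (Σx)²/n = 168 − 135.2 = 32.8
Sxy = Σxy − (Σx)(Σy)/n = 203 − 178.36 = 24.64
b = Sxy/Sxx = 24.64/32.8 = 0.751220
a = ȳ − b·x̄ = 6.86 − 0.751220·5.2 = 2.953659
ŷ(8) = a + b·8 = 2.953659 + 0.751220·8 = 8.963415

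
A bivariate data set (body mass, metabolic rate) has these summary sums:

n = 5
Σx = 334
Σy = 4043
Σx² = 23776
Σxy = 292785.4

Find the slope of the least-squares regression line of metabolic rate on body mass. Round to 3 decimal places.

15.506

Sxx = Σx² − (Σx)²/n = 23776 − 22311.2 = 1464.8
Sxy = Σxy − (Σx)(Σy)/n = 292785.4 − 270072.4 = 22713
b = Sxy/Sxx = 22713/1464.8 = 15.505871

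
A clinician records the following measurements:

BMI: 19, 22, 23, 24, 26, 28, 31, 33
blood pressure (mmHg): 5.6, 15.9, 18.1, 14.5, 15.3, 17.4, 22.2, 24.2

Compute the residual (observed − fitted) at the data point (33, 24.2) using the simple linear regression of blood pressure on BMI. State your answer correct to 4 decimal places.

n = 8, Σx = 206, Σy = 133.2, Σxy = 3592.3, Σx² = 5460
Sxx = Σx² − (Σx)²/n = 5460 − 5304.5 = 155.5
Sxy = Σxy − (Σx)(Σy)/n = 3592.3 − 3429.9 = 162.4
b = Sxy/Sxx = 162.4/155.5 = 1.044373
a = ȳ − b·x̄ = 16.65 − 1.044373·25.75 = -10.242605
ŷ(33) = -10.242605 + 1.044373·33 = 24.221704
residual = y − ŷ = 24.2 − 24.221704 = -0.021704

-0.0217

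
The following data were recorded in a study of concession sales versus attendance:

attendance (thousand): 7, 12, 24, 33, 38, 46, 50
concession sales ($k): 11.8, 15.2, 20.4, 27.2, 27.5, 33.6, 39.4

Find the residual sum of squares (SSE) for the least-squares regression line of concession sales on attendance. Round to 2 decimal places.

14.49

n = 7, Σx = 210, Σy = 175.1, Σxy = 6212.8, Σx² = 7918, Σy² = 4963.85
Sxx = Σx² − (Σx)²/n = 7918 − 6300 = 1618
Sxy = Σxy − (Σx)(Σy)/n = 6212.8 − 5253 = 959.8
Syy = Σy² − (Σy)²/n = 4963.85 − 4380.001429 = 583.848571
b = Sxy/Sxx = 959.8/1618 = 0.593201
SSE = Syy − b·Sxy = 583.848571 − 0.593201·959.8 = 14.493788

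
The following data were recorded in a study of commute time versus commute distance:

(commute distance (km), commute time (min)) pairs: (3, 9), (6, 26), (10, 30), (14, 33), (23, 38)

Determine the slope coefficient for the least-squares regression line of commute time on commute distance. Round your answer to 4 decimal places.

1.2183

n = 5, Σx = 56, Σy = 136, Σxy = 1819, Σx² = 870
Sxx = Σx² − (Σx)²/n = 870 − 627.2 = 242.8
Sxy = Σxy − (Σx)(Σy)/n = 1819 − 1523.2 = 295.8
b = Sxy/Sxx = 295.8/242.8 = 1.218287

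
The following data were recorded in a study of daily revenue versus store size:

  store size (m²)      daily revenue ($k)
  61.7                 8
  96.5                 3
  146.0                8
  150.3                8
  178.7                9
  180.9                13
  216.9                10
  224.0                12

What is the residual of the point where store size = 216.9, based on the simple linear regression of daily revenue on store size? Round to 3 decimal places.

-1.143

n = 8, Σx = 1255, Σy = 71, Σxy = 11970.5, Σx² = 218905.34
Sxx = Σx² − (Σx)²/n = 218905.34 − 196878.125 = 22027.215
Sxy = Σxy − (Σx)(Σy)/n = 11970.5 − 11138.125 = 832.375
b = Sxy/Sxx = 832.375/22027.215 = 0.037788
a = ȳ − b·x̄ = 8.875 − 0.037788·156.875 = 2.946932
ŷ(216.9) = 2.946932 + 0.037788·216.9 = 11.143254
residual = y − ŷ = 10 − 11.143254 = -1.143254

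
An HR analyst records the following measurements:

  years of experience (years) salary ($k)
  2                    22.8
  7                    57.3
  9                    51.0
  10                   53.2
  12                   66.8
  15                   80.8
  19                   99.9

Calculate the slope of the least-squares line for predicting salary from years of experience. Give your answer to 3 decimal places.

4.318

n = 7, Σx = 74, Σy = 431.8, Σxy = 5349.4, Σx² = 964
Sxx = Σx² − (Σx)²/n = 964 − 782.285714 = 181.714286
Sxy = Σxy − (Σx)(Σy)/n = 5349.4 − 4564.742857 = 784.657143
b = Sxy/Sxx = 784.657143/181.714286 = 4.318082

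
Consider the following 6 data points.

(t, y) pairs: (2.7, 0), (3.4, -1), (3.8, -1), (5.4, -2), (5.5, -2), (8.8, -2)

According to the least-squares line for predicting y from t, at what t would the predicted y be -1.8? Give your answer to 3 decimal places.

n = 6, Σx = 29.6, Σy = -8, Σxy = -46.6, Σx² = 170.14
Sxx = Σx² − (Σx)²/n = 170.14 − 146.026667 = 24.113333
Sxy = Σxy − (Σx)(Σy)/n = -46.6 − (-39.466667) = -7.133333
b = Sxy/Sxx = -7.133333/24.113333 = -0.295825
a = ȳ − b·x̄ = -1.333333 − (-0.295825)·4.933333 = 0.126071
Set a + b·x = -1.8: x = (-1.8 − 0.126071) / (-0.295825) = 6.510841

6.511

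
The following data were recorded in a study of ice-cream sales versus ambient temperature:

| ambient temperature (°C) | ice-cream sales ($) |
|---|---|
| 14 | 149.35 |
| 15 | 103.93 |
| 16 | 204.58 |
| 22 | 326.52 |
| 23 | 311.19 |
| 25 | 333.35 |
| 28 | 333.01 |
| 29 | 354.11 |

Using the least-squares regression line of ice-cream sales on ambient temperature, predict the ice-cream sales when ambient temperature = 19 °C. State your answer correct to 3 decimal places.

n = 8, Σx = 172, Σy = 2116.04, Σxy = 49191.16, Σx² = 3940
Sxx = Σx² − (Σx)²/n = 3940 − 3698 = 242
Sxy = Σxy − (Σx)(Σy)/n = 49191.16 − 45494.86 = 3696.3
b = Sxy/Sxx = 3696.3/242 = 15.273967
a = ȳ − b·x̄ = 264.505 − 15.273967·21.5 = -63.885289
ŷ(19) = a + b·19 = -63.885289 + 15.273967·19 = 226.320083

226.320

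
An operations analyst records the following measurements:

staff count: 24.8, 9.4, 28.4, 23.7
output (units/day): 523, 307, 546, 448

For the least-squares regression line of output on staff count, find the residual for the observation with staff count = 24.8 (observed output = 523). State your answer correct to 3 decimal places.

26.598

n = 4, Σx = 86.3, Σy = 1824, Σxy = 41980.2, Σx² = 2071.65
Sxx = Σx² − (Σx)²/n = 2071.65 − 1861.9225 = 209.7275
Sxy = Σxy − (Σx)(Σy)/n = 41980.2 − 39352.8 = 2627.4
b = Sxy/Sxx = 2627.4/209.7275 = 12.527685
a = ȳ − b·x̄ = 456 − 12.527685·21.575 = 185.715202
ŷ(24.8) = 185.715202 + 12.527685·24.8 = 496.401783
residual = y − ŷ = 523 − 496.401783 = 26.598217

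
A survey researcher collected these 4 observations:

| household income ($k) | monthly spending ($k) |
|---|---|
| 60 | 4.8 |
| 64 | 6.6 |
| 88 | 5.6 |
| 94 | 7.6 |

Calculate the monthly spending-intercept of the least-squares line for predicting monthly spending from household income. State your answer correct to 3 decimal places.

n = 4, Σx = 306, Σy = 24.6, Σxy = 1917.6, Σx² = 24276
Sxx = Σx² − (Σx)²/n = 24276 − 23409 = 867
Sxy = Σxy − (Σx)(Σy)/n = 1917.6 − 1881.9 = 35.7
b = Sxy/Sxx = 35.7/867 = 0.041176
a = ȳ − b·x̄ = 6.15 − 0.041176·76.5 = 3

3.000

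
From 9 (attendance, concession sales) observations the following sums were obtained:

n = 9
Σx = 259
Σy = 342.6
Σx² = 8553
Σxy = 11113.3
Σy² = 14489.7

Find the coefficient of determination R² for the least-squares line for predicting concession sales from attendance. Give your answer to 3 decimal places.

0.988

Sxx = Σx² − (Σx)²/n = 8553 − 7453.444444 = 1099.555556
Sxy = Σxy − (Σx)(Σy)/n = 11113.3 − 9859.266667 = 1254.033333
Syy = Σy² − (Σy)²/n = 14489.7 − 13041.64 = 1448.06
R² = Sxy²/(Sxx·Syy) = (1254.033333)²/(1099.555556·1448.06) = 0.987676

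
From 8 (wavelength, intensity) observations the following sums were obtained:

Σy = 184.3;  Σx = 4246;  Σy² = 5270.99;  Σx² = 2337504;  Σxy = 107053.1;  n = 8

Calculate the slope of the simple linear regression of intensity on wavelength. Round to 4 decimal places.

Sxx = Σx² − (Σx)²/n = 2337504 − 2253564.5 = 83939.5
Sxy = Σxy − (Σx)(Σy)/n = 107053.1 − 97817.225 = 9235.875
b = Sxy/Sxx = 9235.875/83939.5 = 0.110030

0.1100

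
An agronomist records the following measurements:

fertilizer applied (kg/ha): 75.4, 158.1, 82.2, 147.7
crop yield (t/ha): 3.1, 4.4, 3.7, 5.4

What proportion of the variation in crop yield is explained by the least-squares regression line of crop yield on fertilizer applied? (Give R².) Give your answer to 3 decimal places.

0.715

n = 4, Σx = 463.4, Σy = 16.6, Σxy = 2031.1, Σx² = 59252.9, Σy² = 71.82
Sxx = Σx² − (Σx)²/n = 59252.9 − 53684.89 = 5568.01
Sxy = Σxy − (Σx)(Σy)/n = 2031.1 − 1923.11 = 107.99
Syy = Σy² − (Σy)²/n = 71.82 − 68.89 = 2.93
R² = Sxy²/(Sxx·Syy) = (107.99)²/(5568.01·2.93) = 0.714825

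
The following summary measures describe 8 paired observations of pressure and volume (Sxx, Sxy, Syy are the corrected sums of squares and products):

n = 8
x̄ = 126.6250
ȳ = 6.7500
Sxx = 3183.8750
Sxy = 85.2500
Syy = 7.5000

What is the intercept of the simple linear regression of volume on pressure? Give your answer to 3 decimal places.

b = Sxy/Sxx = 85.25/3183.875 = 0.026776
a = ȳ − b·x̄ = 6.75 − 0.026776·126.625 = 3.359546

3.360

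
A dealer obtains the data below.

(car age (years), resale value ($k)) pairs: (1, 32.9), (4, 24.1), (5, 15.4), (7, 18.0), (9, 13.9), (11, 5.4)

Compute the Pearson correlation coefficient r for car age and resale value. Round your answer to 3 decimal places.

n = 6, Σx = 37, Σy = 109.7, Σxy = 516.8, Σx² = 293, Σy² = 2446.75
Sxx = Σx² − (Σx)²/n = 293 − 228.166667 = 64.833333
Sxy = Σxy − (Σx)(Σy)/n = 516.8 − 676.483333 = -159.683333
Syy = Σy² − (Σy)²/n = 2446.75 − 2005.681667 = 441.068333
r = Sxy/√(Sxx·Syy) = -159.683333/√(28595.930278) = -159.683333/169.103312 = -0.944295

-0.944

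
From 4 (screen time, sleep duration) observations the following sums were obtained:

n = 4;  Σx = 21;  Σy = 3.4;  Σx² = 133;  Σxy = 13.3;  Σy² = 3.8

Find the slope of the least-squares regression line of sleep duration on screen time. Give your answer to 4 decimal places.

-0.2000

Sxx = Σx² − (Σx)²/n = 133 − 110.25 = 22.75
Sxy = Σxy − (Σx)(Σy)/n = 13.3 − 17.85 = -4.55
b = Sxy/Sxx = -4.55/22.75 = -0.2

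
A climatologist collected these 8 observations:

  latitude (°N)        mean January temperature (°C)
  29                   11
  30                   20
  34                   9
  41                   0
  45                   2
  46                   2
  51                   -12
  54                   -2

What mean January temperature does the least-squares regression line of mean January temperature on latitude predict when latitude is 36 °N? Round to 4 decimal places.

n = 8, Σx = 330, Σy = 30, Σxy = 687, Σx² = 14236
Sxx = Σx² − (Σx)²/n = 14236 − 13612.5 = 623.5
Sxy = Σxy − (Σx)(Σy)/n = 687 − 1237.5 = -550.5
b = Sxy/Sxx = -550.5/623.5 = -0.882919
a = ȳ − b·x̄ = 3.75 − (-0.882919)·41.25 = 40.170409
ŷ(36) = a + b·36 = 40.170409 + (-0.882919)·36 = 8.385325

8.3853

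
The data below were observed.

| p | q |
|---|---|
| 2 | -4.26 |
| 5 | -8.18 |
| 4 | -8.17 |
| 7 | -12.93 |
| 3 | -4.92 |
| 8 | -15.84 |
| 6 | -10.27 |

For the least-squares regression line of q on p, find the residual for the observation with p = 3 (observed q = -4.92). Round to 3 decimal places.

0.529

n = 7, Σx = 35, Σy = -64.57, Σxy = -375.71, Σx² = 203
Sxx = Σx² − (Σx)²/n = 203 − 175 = 28
Sxy = Σxy − (Σx)(Σy)/n = -375.71 − (-322.85) = -52.86
b = Sxy/Sxx = -52.86/28 = -1.887857
a = ȳ − b·x̄ = -9.224286 − (-1.887857)·5 = 0.215
ŷ(3) = 0.215 + (-1.887857)·3 = -5.448571
residual = y − ŷ = -4.92 − (-5.448571) = 0.528571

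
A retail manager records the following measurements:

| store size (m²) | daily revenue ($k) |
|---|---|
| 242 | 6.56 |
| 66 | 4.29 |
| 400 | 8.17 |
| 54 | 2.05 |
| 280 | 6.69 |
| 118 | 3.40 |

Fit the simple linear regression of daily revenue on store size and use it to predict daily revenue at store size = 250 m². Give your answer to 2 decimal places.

n = 6, Σx = 1160, Σy = 31.16, Σxy = 7523.76, Σx² = 318160
Sxx = Σx² − (Σx)²/n = 318160 − 224266.666667 = 93893.333333
Sxy = Σxy − (Σx)(Σy)/n = 7523.76 − 6024.266667 = 1499.493333
b = Sxy/Sxx = 1499.493333/93893.333333 = 0.015970
a = ȳ − b·x̄ = 5.193333 − 0.015970·193.333333 = 2.105765
ŷ(250) = a + b·250 = 2.105765 + 0.015970·250 = 6.098310

6.10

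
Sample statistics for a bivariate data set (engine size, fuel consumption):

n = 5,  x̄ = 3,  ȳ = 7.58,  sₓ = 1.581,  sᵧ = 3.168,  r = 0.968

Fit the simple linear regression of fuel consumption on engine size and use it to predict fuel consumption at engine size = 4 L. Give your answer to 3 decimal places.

b = r · sᵧ/sₓ = 0.968 · 3.168/1.581 = 1.939674
a = ȳ − b·x̄ = 7.58 − 1.939674·3 = 1.760979
ŷ(4) = a + b·4 = 1.760979 + 1.939674·4 = 9.519674

9.520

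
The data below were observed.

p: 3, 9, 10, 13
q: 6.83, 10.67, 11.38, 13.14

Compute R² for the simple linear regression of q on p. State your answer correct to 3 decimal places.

0.999

n = 4, Σx = 35, Σy = 42.02, Σxy = 401.14, Σx² = 359, Σy² = 462.6618
Sxx = Σx² − (Σx)²/n = 359 − 306.25 = 52.75
Sxy = Σxy − (Σx)(Σy)/n = 401.14 − 367.675 = 33.465
Syy = Σy² − (Σy)²/n = 462.6618 − 441.4201 = 21.2417
R² = Sxy²/(Sxx·Syy) = (33.465)²/(52.75·21.2417) = 0.999470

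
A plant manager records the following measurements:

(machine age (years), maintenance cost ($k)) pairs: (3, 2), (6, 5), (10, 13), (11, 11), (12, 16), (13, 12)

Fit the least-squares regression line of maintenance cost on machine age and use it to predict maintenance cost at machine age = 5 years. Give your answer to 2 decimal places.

n = 6, Σx = 55, Σy = 59, Σxy = 635, Σx² = 579
Sxx = Σx² − (Σx)²/n = 579 − 504.166667 = 74.833333
Sxy = Σxy − (Σx)(Σy)/n = 635 − 540.833333 = 94.166667
b = Sxy/Sxx = 94.166667/74.833333 = 1.258352
a = ȳ − b·x̄ = 9.833333 − 1.258352·9.166667 = -1.701559
ŷ(5) = a + b·5 = -1.701559 + 1.258352·5 = 4.590200

4.59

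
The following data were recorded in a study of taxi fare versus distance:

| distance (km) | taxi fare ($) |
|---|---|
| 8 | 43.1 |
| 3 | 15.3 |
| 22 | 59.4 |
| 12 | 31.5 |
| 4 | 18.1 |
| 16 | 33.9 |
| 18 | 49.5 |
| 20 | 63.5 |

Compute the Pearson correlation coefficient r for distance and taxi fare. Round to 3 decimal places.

n = 8, Σx = 103, Σy = 314.3, Σxy = 4851.3, Σx² = 1697, Σy² = 14571.63
Sxx = Σx² − (Σx)²/n = 1697 − 1326.125 = 370.875
Sxy = Σxy − (Σx)(Σy)/n = 4851.3 − 4046.6125 = 804.6875
Syy = Σy² − (Σy)²/n = 14571.63 − 12348.06125 = 2223.56875
r = Sxy/√(Sxx·Syy) = 804.6875/√(824666.060156) = 804.6875/908.111260 = 0.886111

0.886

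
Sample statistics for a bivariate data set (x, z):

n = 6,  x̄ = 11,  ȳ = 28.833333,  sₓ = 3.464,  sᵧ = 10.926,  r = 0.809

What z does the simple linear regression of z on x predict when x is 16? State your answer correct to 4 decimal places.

41.5919

b = r · sᵧ/sₓ = 0.809 · 10.926/3.464 = 2.551713
a = ȳ − b·x̄ = 28.833333 − 2.551713·11 = 0.764489
ŷ(16) = a + b·16 = 0.764489 + 2.551713·16 = 41.591898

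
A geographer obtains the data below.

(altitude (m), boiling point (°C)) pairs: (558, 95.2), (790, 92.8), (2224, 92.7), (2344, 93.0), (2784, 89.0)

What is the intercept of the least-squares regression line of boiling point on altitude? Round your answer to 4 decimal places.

n = 5, Σx = 8700, Σy = 462.7, Σxy = 798366.4, Σx² = 19126632
Sxx = Σx² − (Σx)²/n = 19126632 − 15138000 = 3988632
Sxy = Σxy − (Σx)(Σy)/n = 798366.4 − 805098 = -6731.6
b = Sxy/Sxx = -6731.6/3988632 = -0.001688
a = ȳ − b·x̄ = 92.54 − (-0.001688)·1740 = 95.476592

95.4766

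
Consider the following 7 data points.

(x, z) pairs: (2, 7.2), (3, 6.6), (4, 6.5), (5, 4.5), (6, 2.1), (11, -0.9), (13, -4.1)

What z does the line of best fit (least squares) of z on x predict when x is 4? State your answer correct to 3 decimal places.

5.461

n = 7, Σx = 44, Σy = 21.9, Σxy = 32.1, Σx² = 380
Sxx = Σx² − (Σx)²/n = 380 − 276.571429 = 103.428571
Sxy = Σxy − (Σx)(Σy)/n = 32.1 − 137.657143 = -105.557143
b = Sxy/Sxx = -105.557143/103.428571 = -1.020580
a = ȳ − b·x̄ = 3.128571 − (-1.020580)·6.285714 = 9.543646
ŷ(4) = a + b·4 = 9.543646 + (-1.020580)·4 = 5.461326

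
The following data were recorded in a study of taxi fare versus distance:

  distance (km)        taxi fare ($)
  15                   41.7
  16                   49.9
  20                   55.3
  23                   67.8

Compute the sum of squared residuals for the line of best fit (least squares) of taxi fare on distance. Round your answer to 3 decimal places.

23.929

n = 4, Σx = 74, Σy = 214.7, Σxy = 4089.3, Σx² = 1410, Σy² = 11883.83
Sxx = Σx² − (Σx)²/n = 1410 − 1369 = 41
Sxy = Σxy − (Σx)(Σy)/n = 4089.3 − 3971.95 = 117.35
Syy = Σy² − (Σy)²/n = 11883.83 − 11524.0225 = 359.8075
b = Sxy/Sxx = 117.35/41 = 2.862195
SSE = Syy − b·Sxy = 359.8075 − 2.862195·117.35 = 23.928902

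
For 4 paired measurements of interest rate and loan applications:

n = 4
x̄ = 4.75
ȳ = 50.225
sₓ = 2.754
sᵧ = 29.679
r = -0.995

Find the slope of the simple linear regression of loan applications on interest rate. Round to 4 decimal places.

-10.7228

b = r · sᵧ/sₓ = -0.995 · 29.679/2.754 = -10.722805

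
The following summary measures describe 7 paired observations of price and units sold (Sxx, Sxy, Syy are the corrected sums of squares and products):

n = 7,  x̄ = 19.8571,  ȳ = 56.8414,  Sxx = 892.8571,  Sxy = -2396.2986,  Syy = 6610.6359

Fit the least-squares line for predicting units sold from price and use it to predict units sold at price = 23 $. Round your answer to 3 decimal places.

48.406

b = Sxy/Sxx = -2396.2986/892.8571 = -2.683855
a = ȳ − b·x̄ = 56.8414 − (-2.683855)·19.8571 = 110.134968
ŷ(23) = a + b·23 = 110.134968 + (-2.683855)·23 = 48.406314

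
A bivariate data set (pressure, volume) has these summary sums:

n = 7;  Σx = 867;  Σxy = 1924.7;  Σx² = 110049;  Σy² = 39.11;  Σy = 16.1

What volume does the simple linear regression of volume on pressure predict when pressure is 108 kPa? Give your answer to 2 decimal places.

Sxx = Σx² − (Σx)²/n = 110049 − 107384.142857 = 2664.857143
Sxy = Σxy − (Σx)(Σy)/n = 1924.7 − 1994.1 = -69.4
b = Sxy/Sxx = -69.4/2664.857143 = -0.026043
a = ȳ − b·x̄ = 2.3 − (-0.026043)·123.857143 = 5.525571
ŷ(108) = a + b·108 = 5.525571 + (-0.026043)·108 = 2.712962

2.71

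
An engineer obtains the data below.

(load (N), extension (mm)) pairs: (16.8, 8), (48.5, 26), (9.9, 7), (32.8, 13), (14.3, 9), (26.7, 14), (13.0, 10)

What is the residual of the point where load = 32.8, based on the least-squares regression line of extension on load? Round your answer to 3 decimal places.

-3.729

n = 7, Σx = 162, Σy = 87, Σxy = 2523.6, Σx² = 4894.72
Sxx = Σx² − (Σx)²/n = 4894.72 − 3749.142857 = 1145.577143
Sxy = Σxy − (Σx)(Σy)/n = 2523.6 − 2013.428571 = 510.171429
b = Sxy/Sxx = 510.171429/1145.577143 = 0.445340
a = ȳ − b·x̄ = 12.428571 − 0.445340·23.142857 = 2.122129
ŷ(32.8) = 2.122129 + 0.445340·32.8 = 16.729284
residual = y − ŷ = 13 − 16.729284 = -3.729284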